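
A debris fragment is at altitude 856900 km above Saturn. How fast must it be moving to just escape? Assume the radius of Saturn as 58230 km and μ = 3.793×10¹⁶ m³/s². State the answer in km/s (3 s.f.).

v_esc ≈ 9.10 km/s

r = 58230 + 856900 = 915130 km = 9.1513×10⁸ m.
Escape speed v_esc = √(2μ/r) = √(2 × 3.793×10¹⁶ / 9.151×10⁸) = √(8.290×10⁷) = 9105 m/s.
= 9.105 km/s.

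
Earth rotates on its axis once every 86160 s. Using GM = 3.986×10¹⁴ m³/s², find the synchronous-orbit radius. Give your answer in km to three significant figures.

A synchronous orbit has period T, so by Kepler's third law a = (μT²/4π²)^(1/3).
μT²/4π² = 3.986×10¹⁴ × (8.616×10⁴)² / 39.48 = 7.495×10²² m³.
a = 4.216×10⁷ m = 42163 km.

r_sync ≈ 42200 km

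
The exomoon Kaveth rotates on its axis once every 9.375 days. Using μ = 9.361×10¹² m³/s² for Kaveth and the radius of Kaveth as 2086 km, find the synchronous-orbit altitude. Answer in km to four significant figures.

h_sync ≈ 51700 km

T = 9.375 days = 8.100×10⁵ s.
A synchronous orbit has period T, so by Kepler's third law a = (μT²/4π²)^(1/3).
μT²/4π² = 9.361×10¹² × (8.100×10⁵)² / 39.48 = 1.556×10²³ m³.
a = 5.378×10⁷ m = 53783 km.
Altitude h = a − R = 53783 − 2086 = 51697 km.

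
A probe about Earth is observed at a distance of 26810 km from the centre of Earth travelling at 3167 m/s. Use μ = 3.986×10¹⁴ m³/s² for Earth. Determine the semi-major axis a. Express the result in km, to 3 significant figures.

a ≈ 20200 km

r = 2.681×10⁷ m.
Specific orbital energy ε = v²/2 − μ/r = (3167)²/2 − 3.986×10¹⁴/2.681×10⁷ = -9.853×10⁶ J/kg.
Since ε = −μ/(2a), a = −μ/(2ε) = 2.023×10⁷ m = 20228 km.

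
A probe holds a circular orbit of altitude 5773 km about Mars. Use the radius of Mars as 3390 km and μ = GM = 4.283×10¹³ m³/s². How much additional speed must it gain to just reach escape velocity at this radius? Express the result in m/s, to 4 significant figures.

Δv ≈ 895.5 m/s

r = 3390 + 5773 = 9163.0 km = 9.1630×10⁶ m.
Circular speed v_c = √(μ/r) = 2162 m/s.
Escape speed v_esc = √(2μ/r) = √2 × v_c = 3058 m/s.
Δv = v_esc − v_c = 895.5 m/s.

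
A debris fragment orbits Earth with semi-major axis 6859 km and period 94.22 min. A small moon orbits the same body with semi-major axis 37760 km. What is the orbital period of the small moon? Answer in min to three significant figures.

T₂ ≈ 1220 min

Kepler's third law: T² ∝ a³, so T₂ = T₁ (a₂/a₁)^(3/2).
a₂/a₁ = 5.505, (a₂/a₁)^(3/2) = 12.92.
T₂ = 94.22 × 12.92 = 1217 min.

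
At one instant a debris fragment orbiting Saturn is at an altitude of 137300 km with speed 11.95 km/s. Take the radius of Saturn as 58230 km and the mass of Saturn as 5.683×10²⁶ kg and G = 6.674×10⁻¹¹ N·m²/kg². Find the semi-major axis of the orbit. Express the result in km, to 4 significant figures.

a ≈ 1.547×10⁵ km

μ = GM = 6.674×10⁻¹¹ × 5.683×10²⁶ = 3.793×10¹⁶ m³/s².
r = 58230 + 137300 = 1.9553×10⁵ km = 1.955×10⁸ m.
Vis-viva rearranged: 1/a = 2/r − v²/μ = 1.023×10⁻⁸ − 3.765×10⁻⁹ = 6.464×10⁻⁹ m⁻¹.
a = 1.547×10⁸ m = 1.5471×10⁵ km.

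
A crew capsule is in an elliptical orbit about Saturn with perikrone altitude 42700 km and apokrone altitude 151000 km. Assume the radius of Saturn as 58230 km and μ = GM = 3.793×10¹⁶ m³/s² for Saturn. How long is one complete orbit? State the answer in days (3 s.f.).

r_p = 58230 + 42700 = 100930 km = 1.0093×10⁸ m.
r_a = 58230 + 151000 = 209230 km = 2.0923×10⁸ m.
Semi-major axis a = (r_p + r_a)/2 = (1.0093×10⁵ + 2.0923×10⁵)/2 = 1.5508×10⁵ km = 1.551×10⁸ m.
By Kepler's third law T = 2π√(a³/μ) = 2π × 9.916×10³ = 6.230×10⁴ s.
= 0.7211 days.

T ≈ 0.721 days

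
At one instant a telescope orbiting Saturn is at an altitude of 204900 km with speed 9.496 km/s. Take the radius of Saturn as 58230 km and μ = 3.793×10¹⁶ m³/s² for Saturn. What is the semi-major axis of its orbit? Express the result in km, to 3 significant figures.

r = 58230 + 204900 = 2.6313×10⁵ km = 2.631×10⁸ m.
Vis-viva rearranged: 1/a = 2/r − v²/μ = 7.601×10⁻⁹ − 2.377×10⁻⁹ = 5.223×10⁻⁹ m⁻¹.
a = 1.914×10⁸ m = 1.9145×10⁵ km.

a ≈ 1.91×10⁵ km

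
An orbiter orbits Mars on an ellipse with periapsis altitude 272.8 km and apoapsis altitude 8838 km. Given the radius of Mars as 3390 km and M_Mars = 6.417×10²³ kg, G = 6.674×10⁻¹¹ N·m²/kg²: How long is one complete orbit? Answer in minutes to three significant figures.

T ≈ 358 minutes

μ = GM = 6.674×10⁻¹¹ × 6.417×10²³ = 4.283×10¹³ m³/s².
r_p = 3390 + 272.8 = 3662.8 km = 3.6628×10⁶ m.
r_a = 3390 + 8838 = 12228 km = 1.2228×10⁷ m.
Semi-major axis a = (r_p + r_a)/2 = (3662.8 + 12228)/2 = 7945.4 km = 7.945×10⁶ m.
By Kepler's third law T = 2π√(a³/μ) = 2π × 3.422×10³ = 2.150×10⁴ s.
= 358.4 minutes.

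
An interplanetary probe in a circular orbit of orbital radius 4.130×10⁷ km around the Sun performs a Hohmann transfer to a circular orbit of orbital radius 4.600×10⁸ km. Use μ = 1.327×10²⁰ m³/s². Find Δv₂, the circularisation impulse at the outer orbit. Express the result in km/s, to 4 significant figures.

Δv ≈ 10.09 km/s

r₁ = 4.130×10⁷ km = 4.130×10¹⁰ m.
r₂ = 4.600×10⁸ km = 4.600×10¹¹ m.
Transfer ellipse a_t = (r₁ + r₂)/2 = 2.506×10¹¹ m.
At r₁: circular v_c1 = √(μ/r₁) = 56680 m/s; transfer-perihelion v_p = √[μ(2/r₁ − 1/a_t)] = 76790 m/s.
At r₂: circular v_c2 = √(μ/r₂) = 16980 m/s; transfer-aphelion v_a = √[μ(2/r₂ − 1/a_t)] = 6894 m/s.
Δv₂ = v_c2 − v_a = 10090 m/s.
= 10.09 km/s.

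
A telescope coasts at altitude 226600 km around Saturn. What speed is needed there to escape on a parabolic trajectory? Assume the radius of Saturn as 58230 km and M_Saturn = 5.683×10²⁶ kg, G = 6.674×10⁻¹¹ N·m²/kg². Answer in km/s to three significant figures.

v_esc ≈ 16.3 km/s

μ = GM = 6.674×10⁻¹¹ × 5.683×10²⁶ = 3.793×10¹⁶ m³/s².
r = 58230 + 226600 = 284830 km = 2.8483×10⁸ m.
Escape speed v_esc = √(2μ/r) = √(2 × 3.793×10¹⁶ / 2.848×10⁸) = √(2.663×10⁸) = 16320 m/s.
= 16.32 km/s.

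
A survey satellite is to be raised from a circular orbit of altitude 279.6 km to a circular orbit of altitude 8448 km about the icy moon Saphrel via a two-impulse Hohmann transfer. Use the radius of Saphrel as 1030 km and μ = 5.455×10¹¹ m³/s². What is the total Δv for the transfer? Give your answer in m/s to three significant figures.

r₁ = 1030 + 279.6 = 1309.6 km = 1.3096×10⁶ m.
r₂ = 1030 + 8448 = 9478.0 km = 9.4780×10⁶ m.
Transfer ellipse a_t = (r₁ + r₂)/2 = 5.394×10⁶ m.
At r₁: circular v_c1 = √(μ/r₁) = 645.4 m/s; transfer-periapsis v_p = √[μ(2/r₁ − 1/a_t)] = 855.5 m/s.
Δv₁ = v_p − v_c1 = 210.1 m/s.
At r₂: circular v_c2 = √(μ/r₂) = 239.9 m/s; transfer-apoapsis v_a = √[μ(2/r₂ − 1/a_t)] = 118.2 m/s.
Δv₂ = v_c2 − v_a = 121.7 m/s.
Total Δv = Δv₁ + Δv₂ = 331.8 m/s.

Δv_total ≈ 332 m/s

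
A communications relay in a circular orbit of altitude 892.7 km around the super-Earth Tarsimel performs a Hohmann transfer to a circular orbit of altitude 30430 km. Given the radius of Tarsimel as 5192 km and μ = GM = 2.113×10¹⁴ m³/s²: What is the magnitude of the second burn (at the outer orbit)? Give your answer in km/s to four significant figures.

r₁ = 5192 + 892.7 = 6084.7 km = 6.0847×10⁶ m.
r₂ = 5192 + 30430 = 35622 km = 3.5622×10⁷ m.
Transfer ellipse a_t = (r₁ + r₂)/2 = 2.085×10⁷ m.
At r₁: circular v_c1 = √(μ/r₁) = 5893 m/s; transfer-periapsis v_p = √[μ(2/r₁ − 1/a_t)] = 7702 m/s.
At r₂: circular v_c2 = √(μ/r₂) = 2436 m/s; transfer-apoapsis v_a = √[μ(2/r₂ − 1/a_t)] = 1316 m/s.
Δv₂ = v_c2 − v_a = 1120 m/s.
= 1.120 km/s.

Δv ≈ 1.120 km/s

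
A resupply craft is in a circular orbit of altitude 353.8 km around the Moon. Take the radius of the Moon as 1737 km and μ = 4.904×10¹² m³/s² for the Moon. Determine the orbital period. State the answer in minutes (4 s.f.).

T ≈ 143.0 minutes

r = 1737 + 353.8 = 2090.8 km = 2.0908×10⁶ m.
Kepler's third law: T = 2π√(r³/μ) = 2π√((2.091×10⁶)³ / 4.904×10¹²).
r³/μ = 1.864×10⁶ s², so T = 2π × 1.365×10³ = 8.578×10³ s.
Converting: 8.578×10³ s ÷ 60.00 = 143.0 minutes.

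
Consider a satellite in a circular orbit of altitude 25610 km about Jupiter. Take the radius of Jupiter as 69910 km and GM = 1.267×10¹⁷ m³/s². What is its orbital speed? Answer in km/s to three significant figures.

r = 69910 + 25610 = 95520 km = 9.5520×10⁷ m.
For a circular orbit v = √(μ/r) = √(1.267×10¹⁷ / 9.552×10⁷) = √(1.326×10⁹) = 36420 m/s.
That is 36.42 km/s.

v ≈ 36.4 km/s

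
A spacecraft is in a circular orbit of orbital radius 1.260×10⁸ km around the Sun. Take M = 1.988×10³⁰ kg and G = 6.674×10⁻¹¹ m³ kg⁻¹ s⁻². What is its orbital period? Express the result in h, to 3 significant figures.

μ = GM = 6.674×10⁻¹¹ × 1.988×10³⁰ = 1.327×10²⁰ m³/s².
r = 1.260×10⁸ km = 1.260×10¹¹ m.
Kepler's third law: T = 2π√(r³/μ) = 2π√((1.260×10¹¹)³ / 1.327×10²⁰).
r³/μ = 1.508×10¹³ s², so T = 2π × 3.883×10⁶ = 2.440×10⁷ s.
Converting: 2.440×10⁷ s ÷ 3600 = 6777 h.

T ≈ 6780 h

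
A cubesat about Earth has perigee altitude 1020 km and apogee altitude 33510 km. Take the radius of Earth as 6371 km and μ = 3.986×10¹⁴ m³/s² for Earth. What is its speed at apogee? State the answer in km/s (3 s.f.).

r_p = 6371 + 1020 = 7391.0 km = 7.3910×10⁶ m.
r_a = 6371 + 33510 = 39881 km = 3.9881×10⁷ m.
Semi-major axis a = (r_p + r_a)/2 = 23636 km = 2.364×10⁷ m.
Vis-viva: v² = μ(2/r − 1/a) = 3.986×10¹⁴ × (5.015×10⁻⁸ − 4.231×10⁻⁸) = 3.125×10⁶ m²/s².
v = 1768 m/s = 1.768 km/s.

v ≈ 1.77 km/s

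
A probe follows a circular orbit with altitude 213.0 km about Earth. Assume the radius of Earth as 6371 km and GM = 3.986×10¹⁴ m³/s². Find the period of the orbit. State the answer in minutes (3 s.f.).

T ≈ 88.6 minutes

r = 6371 + 213.0 = 6584.0 km = 6.5840×10⁶ m.
Kepler's third law: T = 2π√(r³/μ) = 2π√((6.584×10⁶)³ / 3.986×10¹⁴).
r³/μ = 7.160×10⁵ s², so T = 2π × 8.462×10² = 5.317×10³ s.
Converting: 5.317×10³ s ÷ 60.00 = 88.61 minutes.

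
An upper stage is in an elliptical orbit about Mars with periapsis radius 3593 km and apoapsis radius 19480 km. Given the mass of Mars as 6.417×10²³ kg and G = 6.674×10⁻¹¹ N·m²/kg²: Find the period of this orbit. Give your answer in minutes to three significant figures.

T ≈ 627 minutes

μ = GM = 6.674×10⁻¹¹ × 6.417×10²³ = 4.283×10¹³ m³/s².
Semi-major axis a = (r_p + r_a)/2 = (3593.0 + 19480)/2 = 11536 km = 1.154×10⁷ m.
By Kepler's third law T = 2π√(a³/μ) = 2π × 5.988×10³ = 3.762×10⁴ s.
= 627.0 minutes.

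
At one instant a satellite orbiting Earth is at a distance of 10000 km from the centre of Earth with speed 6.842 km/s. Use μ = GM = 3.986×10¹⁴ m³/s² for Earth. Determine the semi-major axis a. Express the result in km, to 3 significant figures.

a ≈ 12100 km

r = 1.000×10⁷ m.
Specific orbital energy ε = v²/2 − μ/r = (6842)²/2 − 3.986×10¹⁴/1.000×10⁷ = -1.645×10⁷ J/kg.
Since ε = −μ/(2a), a = −μ/(2ε) = 1.211×10⁷ m = 12113 km.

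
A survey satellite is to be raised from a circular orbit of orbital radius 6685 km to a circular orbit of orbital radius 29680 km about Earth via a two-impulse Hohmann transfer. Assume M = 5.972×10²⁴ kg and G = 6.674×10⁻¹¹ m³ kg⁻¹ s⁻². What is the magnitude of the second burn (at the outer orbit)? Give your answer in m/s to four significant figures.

μ = GM = 6.674×10⁻¹¹ × 5.972×10²⁴ = 3.986×10¹⁴ m³/s².
r₁ = 6685 km = 6.685×10⁶ m.
r₂ = 29680 km = 2.968×10⁷ m.
Transfer ellipse a_t = (r₁ + r₂)/2 = 1.818×10⁷ m.
At r₁: circular v_c1 = √(μ/r₁) = 7722 m/s; transfer-perigee v_p = √[μ(2/r₁ − 1/a_t)] = 9865 m/s.
At r₂: circular v_c2 = √(μ/r₂) = 3665 m/s; transfer-apogee v_a = √[μ(2/r₂ − 1/a_t)] = 2222 m/s.
Δv₂ = v_c2 − v_a = 1443 m/s.

Δv ≈ 1443 m/s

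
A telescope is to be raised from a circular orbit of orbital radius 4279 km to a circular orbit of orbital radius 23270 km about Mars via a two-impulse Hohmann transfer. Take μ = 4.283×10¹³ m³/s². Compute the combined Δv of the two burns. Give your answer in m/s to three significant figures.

Δv_total ≈ 1550 m/s

r₁ = 4279 km = 4.279×10⁶ m.
r₂ = 23270 km = 2.327×10⁷ m.
Transfer ellipse a_t = (r₁ + r₂)/2 = 1.377×10⁷ m.
At r₁: circular v_c1 = √(μ/r₁) = 3164 m/s; transfer-periapsis v_p = √[μ(2/r₁ − 1/a_t)] = 4112 m/s.
Δv₁ = v_p − v_c1 = 948.3 m/s.
At r₂: circular v_c2 = √(μ/r₂) = 1357 m/s; transfer-apoapsis v_a = √[μ(2/r₂ − 1/a_t)] = 756.2 m/s.
Δv₂ = v_c2 − v_a = 600.5 m/s.
Total Δv = Δv₁ + Δv₂ = 1549 m/s.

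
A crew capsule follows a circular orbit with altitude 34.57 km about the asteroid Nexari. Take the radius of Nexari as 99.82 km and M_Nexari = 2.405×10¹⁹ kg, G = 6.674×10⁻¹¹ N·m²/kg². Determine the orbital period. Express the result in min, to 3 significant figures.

μ = GM = 6.674×10⁻¹¹ × 2.405×10¹⁹ = 1.605×10⁹ m³/s².
r = 99.82 + 34.57 = 134.39 km = 1.3439×10⁵ m.
Kepler's third law: T = 2π√(r³/μ) = 2π√((1.344×10⁵)³ / 1.605×10⁹).
r³/μ = 1.512×10⁶ s², so T = 2π × 1.230×10³ = 7.726×10³ s.
Converting: 7.726×10³ s ÷ 60.00 = 128.8 min.

T ≈ 129 min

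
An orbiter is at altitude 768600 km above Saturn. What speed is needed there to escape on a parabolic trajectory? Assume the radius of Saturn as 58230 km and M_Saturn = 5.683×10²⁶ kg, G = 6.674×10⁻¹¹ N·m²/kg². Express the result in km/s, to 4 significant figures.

v_esc ≈ 9.578 km/s

μ = GM = 6.674×10⁻¹¹ × 5.683×10²⁶ = 3.793×10¹⁶ m³/s².
r = 58230 + 768600 = 826830 km = 8.2683×10⁸ m.
Escape speed v_esc = √(2μ/r) = √(2 × 3.793×10¹⁶ / 8.268×10⁸) = √(9.174×10⁷) = 9578 m/s.
= 9.578 km/s.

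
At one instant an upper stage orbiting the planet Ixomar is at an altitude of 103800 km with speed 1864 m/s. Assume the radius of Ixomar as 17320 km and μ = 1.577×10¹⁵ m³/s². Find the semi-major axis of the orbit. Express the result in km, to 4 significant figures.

a ≈ 69880 km

r = 17320 + 103800 = 1.2112×10⁵ km = 1.211×10⁸ m.
Specific orbital energy ε = v²/2 − μ/r = (1864)²/2 − 1.577×10¹⁵/1.211×10⁸ = -1.128×10⁷ J/kg.
Since ε = −μ/(2a), a = −μ/(2ε) = 6.988×10⁷ m = 69885 km.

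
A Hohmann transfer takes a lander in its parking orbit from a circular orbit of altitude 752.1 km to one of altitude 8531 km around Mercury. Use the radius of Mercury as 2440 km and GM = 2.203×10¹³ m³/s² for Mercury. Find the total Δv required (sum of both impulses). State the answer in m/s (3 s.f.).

r₁ = 2440 + 752.1 = 3192.1 km = 3.1921×10⁶ m.
r₂ = 2440 + 8531 = 10971 km = 1.0971×10⁷ m.
Transfer ellipse a_t = (r₁ + r₂)/2 = 7.082×10⁶ m.
At r₁: circular v_c1 = √(μ/r₁) = 2627 m/s; transfer-periherm v_p = √[μ(2/r₁ − 1/a_t)] = 3270 m/s.
Δv₁ = v_p − v_c1 = 642.8 m/s.
At r₂: circular v_c2 = √(μ/r₂) = 1417 m/s; transfer-apoherm v_a = √[μ(2/r₂ − 1/a_t)] = 951.4 m/s.
Δv₂ = v_c2 − v_a = 465.7 m/s.
Total Δv = Δv₁ + Δv₂ = 1108 m/s.

Δv_total ≈ 1110 m/s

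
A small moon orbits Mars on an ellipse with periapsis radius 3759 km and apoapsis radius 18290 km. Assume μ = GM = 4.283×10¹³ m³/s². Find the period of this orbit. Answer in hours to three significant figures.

Semi-major axis a = (r_p + r_a)/2 = (3759.0 + 18290)/2 = 11024 km = 1.102×10⁷ m.
By Kepler's third law T = 2π√(a³/μ) = 2π × 5.593×10³ = 3.514×10⁴ s.
= 9.762 hours.

T ≈ 9.76 hours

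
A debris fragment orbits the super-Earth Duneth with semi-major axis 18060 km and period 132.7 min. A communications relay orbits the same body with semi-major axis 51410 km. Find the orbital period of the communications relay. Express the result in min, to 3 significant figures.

T₂ ≈ 637 min

Kepler's third law: T² ∝ a³, so T₂ = T₁ (a₂/a₁)^(3/2).
a₂/a₁ = 2.847, (a₂/a₁)^(3/2) = 4.803.
T₂ = 132.7 × 4.803 = 637.3 min.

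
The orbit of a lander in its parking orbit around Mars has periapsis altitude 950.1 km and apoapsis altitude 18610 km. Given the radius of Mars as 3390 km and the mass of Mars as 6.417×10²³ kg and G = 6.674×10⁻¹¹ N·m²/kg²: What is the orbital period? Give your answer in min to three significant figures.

T ≈ 765 min

μ = GM = 6.674×10⁻¹¹ × 6.417×10²³ = 4.283×10¹³ m³/s².
r_p = 3390 + 950.1 = 4340.1 km = 4.3401×10⁶ m.
r_a = 3390 + 18610 = 22000 km = 2.2000×10⁷ m.
Semi-major axis a = (r_p + r_a)/2 = (4340.1 + 22000)/2 = 13170 km = 1.317×10⁷ m.
By Kepler's third law T = 2π√(a³/μ) = 2π × 7.303×10³ = 4.589×10⁴ s.
= 764.8 min.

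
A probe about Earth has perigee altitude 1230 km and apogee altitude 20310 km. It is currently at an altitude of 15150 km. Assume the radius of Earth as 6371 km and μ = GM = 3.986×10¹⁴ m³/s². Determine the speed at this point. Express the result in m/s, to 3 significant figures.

v ≈ 3710 m/s

r_p = 6371 + 1230 = 7601.0 km = 7.6010×10⁶ m.
r_a = 6371 + 20310 = 26681 km = 2.6681×10⁷ m.
r = 6371 + 15150 = 21521 km = 2.152×10⁷ m.
Semi-major axis a = (r_p + r_a)/2 = 17141 km = 1.714×10⁷ m.
Vis-viva: v² = μ(2/r − 1/a) = 3.986×10¹⁴ × (9.293×10⁻⁸ − 5.834×10⁻⁸) = 1.379×10⁷ m²/s².
v = 3713 m/s.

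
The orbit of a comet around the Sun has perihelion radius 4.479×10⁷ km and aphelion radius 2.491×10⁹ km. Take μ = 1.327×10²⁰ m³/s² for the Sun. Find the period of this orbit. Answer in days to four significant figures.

T ≈ 9013 days

Semi-major axis a = (r_p + r_a)/2 = (4.4790×10⁷ + 2.4910×10⁹)/2 = 1.2679×10⁹ km = 1.268×10¹² m.
By Kepler's third law T = 2π√(a³/μ) = 2π × 1.239×10⁸ = 7.787×10⁸ s.
= 9013 days.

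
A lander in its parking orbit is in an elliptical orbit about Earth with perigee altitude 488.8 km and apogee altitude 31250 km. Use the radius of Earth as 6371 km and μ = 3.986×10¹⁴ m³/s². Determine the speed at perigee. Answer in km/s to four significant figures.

v ≈ 9.914 km/s

r_p = 6371 + 488.8 = 6859.8 km = 6.8598×10⁶ m.
r_a = 6371 + 31250 = 37621 km = 3.7621×10⁷ m.
Semi-major axis a = (r_p + r_a)/2 = 22240 km = 2.224×10⁷ m.
Vis-viva: v² = μ(2/r − 1/a) = 3.986×10¹⁴ × (2.916×10⁻⁷ − 4.496×10⁻⁸) = 9.829×10⁷ m²/s².
v = 9914 m/s = 9.914 km/s.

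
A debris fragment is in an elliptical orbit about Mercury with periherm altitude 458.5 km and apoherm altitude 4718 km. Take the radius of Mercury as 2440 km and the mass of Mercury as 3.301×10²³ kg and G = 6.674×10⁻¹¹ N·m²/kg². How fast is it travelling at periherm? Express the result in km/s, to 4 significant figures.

v ≈ 3.289 km/s

μ = GM = 6.674×10⁻¹¹ × 3.301×10²³ = 2.203×10¹³ m³/s².
r_p = 2440 + 458.5 = 2898.5 km = 2.8985×10⁶ m.
r_a = 2440 + 4718 = 7158.0 km = 7.1580×10⁶ m.
Semi-major axis a = (r_p + r_a)/2 = 5028.2 km = 5.028×10⁶ m.
Vis-viva: v² = μ(2/r − 1/a) = 2.203×10¹³ × (6.900×10⁻⁷ − 1.989×10⁻⁷) = 1.082×10⁷ m²/s².
v = 3289 m/s = 3.289 km/s.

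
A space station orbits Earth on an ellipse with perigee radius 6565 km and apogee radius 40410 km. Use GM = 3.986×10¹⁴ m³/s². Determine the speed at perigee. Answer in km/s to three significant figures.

v ≈ 10.2 km/s

Semi-major axis a = (r_p + r_a)/2 = 23488 km = 2.349×10⁷ m.
Vis-viva: v² = μ(2/r − 1/a) = 3.986×10¹⁴ × (3.046×10⁻⁷ − 4.258×10⁻⁸) = 1.045×10⁸ m²/s².
v = 10220 m/s = 10.22 km/s.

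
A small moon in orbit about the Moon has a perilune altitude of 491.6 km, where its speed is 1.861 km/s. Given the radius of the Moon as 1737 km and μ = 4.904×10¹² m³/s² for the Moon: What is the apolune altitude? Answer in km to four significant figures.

r_p = 1737 + 491.6 = 2228.6 km = 2.229×10⁶ m.
Specific energy ε = v²/2 − μ/r = -4.688×10⁵ J/kg, so a = −μ/(2ε) = 5.230×10⁶ m.
The apsides satisfy r_p + r_a = 2a, so the apolune radius is 2a − r_p = 8.232×10⁶ m = 8231.6 km.
Apolune altitude = 8231.6 − 1737 = 6494.6 km.

apolune altitude ≈ 6495 km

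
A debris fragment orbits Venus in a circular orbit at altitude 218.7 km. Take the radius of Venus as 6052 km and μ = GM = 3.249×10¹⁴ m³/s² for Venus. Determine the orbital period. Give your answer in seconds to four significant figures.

T ≈ 5474 seconds

r = 6052 + 218.7 = 6270.7 km = 6.2707×10⁶ m.
Kepler's third law: T = 2π√(r³/μ) = 2π√((6.271×10⁶)³ / 3.249×10¹⁴).
r³/μ = 7.589×10⁵ s², so T = 2π × 8.712×10² = 5.474×10³ s.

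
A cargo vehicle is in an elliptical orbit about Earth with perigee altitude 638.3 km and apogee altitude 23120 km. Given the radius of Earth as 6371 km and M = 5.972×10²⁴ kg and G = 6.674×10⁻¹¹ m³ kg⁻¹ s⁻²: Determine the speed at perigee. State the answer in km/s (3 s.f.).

v ≈ 9.59 km/s

μ = GM = 6.674×10⁻¹¹ × 5.972×10²⁴ = 3.986×10¹⁴ m³/s².
r_p = 6371 + 638.3 = 7009.3 km = 7.0093×10⁶ m.
r_a = 6371 + 23120 = 29491 km = 2.9491×10⁷ m.
Semi-major axis a = (r_p + r_a)/2 = 18250 km = 1.825×10⁷ m.
Vis-viva: v² = μ(2/r − 1/a) = 3.986×10¹⁴ × (2.853×10⁻⁷ − 5.479×10⁻⁸) = 9.189×10⁷ m²/s².
v = 9586 m/s = 9.586 km/s.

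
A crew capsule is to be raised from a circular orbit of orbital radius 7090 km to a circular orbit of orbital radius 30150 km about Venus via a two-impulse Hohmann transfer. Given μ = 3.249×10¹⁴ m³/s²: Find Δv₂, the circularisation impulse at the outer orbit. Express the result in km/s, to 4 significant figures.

r₁ = 7090 km = 7.090×10⁶ m.
r₂ = 30150 km = 3.015×10⁷ m.
Transfer ellipse a_t = (r₁ + r₂)/2 = 1.862×10⁷ m.
At r₁: circular v_c1 = √(μ/r₁) = 6769 m/s; transfer-periapsis v_p = √[μ(2/r₁ − 1/a_t)] = 8614 m/s.
At r₂: circular v_c2 = √(μ/r₂) = 3283 m/s; transfer-apoapsis v_a = √[μ(2/r₂ − 1/a_t)] = 2026 m/s.
Δv₂ = v_c2 − v_a = 1257 m/s.
= 1.257 km/s.

Δv ≈ 1.257 km/s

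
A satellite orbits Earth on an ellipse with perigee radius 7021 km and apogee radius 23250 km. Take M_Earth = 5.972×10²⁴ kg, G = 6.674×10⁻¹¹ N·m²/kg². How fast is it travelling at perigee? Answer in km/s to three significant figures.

μ = GM = 6.674×10⁻¹¹ × 5.972×10²⁴ = 3.986×10¹⁴ m³/s².
Semi-major axis a = (r_p + r_a)/2 = 15136 km = 1.514×10⁷ m.
Vis-viva: v² = μ(2/r − 1/a) = 3.986×10¹⁴ × (2.849×10⁻⁷ − 6.607×10⁻⁸) = 8.720×10⁷ m²/s².
v = 9338 m/s = 9.338 km/s.

v ≈ 9.34 km/s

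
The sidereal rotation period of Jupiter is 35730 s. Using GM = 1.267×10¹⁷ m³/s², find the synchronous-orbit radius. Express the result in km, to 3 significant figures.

r_sync ≈ 1.60×10⁵ km

A synchronous orbit has period T, so by Kepler's third law a = (μT²/4π²)^(1/3).
μT²/4π² = 1.267×10¹⁷ × (3.573×10⁴)² / 39.48 = 4.097×10²⁴ m³.
a = 1.600×10⁸ m = 1.6002×10⁵ km.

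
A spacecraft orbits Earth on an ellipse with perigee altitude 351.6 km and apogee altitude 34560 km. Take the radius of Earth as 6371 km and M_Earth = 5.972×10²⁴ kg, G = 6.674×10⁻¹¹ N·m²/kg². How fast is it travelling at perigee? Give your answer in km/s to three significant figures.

μ = GM = 6.674×10⁻¹¹ × 5.972×10²⁴ = 3.986×10¹⁴ m³/s².
r_p = 6371 + 351.6 = 6722.6 km = 6.7226×10⁶ m.
r_a = 6371 + 34560 = 40931 km = 4.0931×10⁷ m.
Semi-major axis a = (r_p + r_a)/2 = 23827 km = 2.383×10⁷ m.
Vis-viva: v² = μ(2/r − 1/a) = 3.986×10¹⁴ × (2.975×10⁻⁷ − 4.197×10⁻⁸) = 1.018×10⁸ m²/s².
v = 10090 m/s = 10.09 km/s.

v ≈ 10.1 km/s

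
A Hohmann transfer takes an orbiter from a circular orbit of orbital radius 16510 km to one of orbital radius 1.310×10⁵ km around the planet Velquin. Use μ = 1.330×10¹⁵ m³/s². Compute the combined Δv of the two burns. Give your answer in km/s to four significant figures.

Δv_total ≈ 4.665 km/s

r₁ = 16510 km = 1.651×10⁷ m.
r₂ = 1.310×10⁵ km = 1.310×10⁸ m.
Transfer ellipse a_t = (r₁ + r₂)/2 = 7.376×10⁷ m.
At r₁: circular v_c1 = √(μ/r₁) = 8975 m/s; transfer-periapsis v_p = √[μ(2/r₁ − 1/a_t)] = 11960 m/s.
Δv₁ = v_p − v_c1 = 2986 m/s.
At r₂: circular v_c2 = √(μ/r₂) = 3186 m/s; transfer-apoapsis v_a = √[μ(2/r₂ − 1/a_t)] = 1508 m/s.
Δv₂ = v_c2 − v_a = 1679 m/s.
Total Δv = Δv₁ + Δv₂ = 4665 m/s = 4.665 km/s.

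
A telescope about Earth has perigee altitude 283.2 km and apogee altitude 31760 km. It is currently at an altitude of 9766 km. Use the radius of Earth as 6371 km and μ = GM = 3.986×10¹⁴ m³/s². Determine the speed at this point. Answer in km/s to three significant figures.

r_p = 6371 + 283.2 = 6654.2 km = 6.6542×10⁶ m.
r_a = 6371 + 31760 = 38131 km = 3.8131×10⁷ m.
r = 6371 + 9766 = 16137 km = 1.614×10⁷ m.
Semi-major axis a = (r_p + r_a)/2 = 22393 km = 2.239×10⁷ m.
Vis-viva: v² = μ(2/r − 1/a) = 3.986×10¹⁴ × (1.239×10⁻⁷ − 4.466×10⁻⁸) = 3.160×10⁷ m²/s².
v = 5622 m/s = 5.622 km/s.

v ≈ 5.62 km/s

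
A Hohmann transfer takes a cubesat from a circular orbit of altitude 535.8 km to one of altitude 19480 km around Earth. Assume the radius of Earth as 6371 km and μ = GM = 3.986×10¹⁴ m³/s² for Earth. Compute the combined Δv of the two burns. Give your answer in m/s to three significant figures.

r₁ = 6371 + 535.8 = 6906.8 km = 6.9068×10⁶ m.
r₂ = 6371 + 19480 = 25851 km = 2.5851×10⁷ m.
Transfer ellipse a_t = (r₁ + r₂)/2 = 1.638×10⁷ m.
At r₁: circular v_c1 = √(μ/r₁) = 7597 m/s; transfer-perigee v_p = √[μ(2/r₁ − 1/a_t)] = 9544 m/s.
Δv₁ = v_p − v_c1 = 1947 m/s.
At r₂: circular v_c2 = √(μ/r₂) = 3927 m/s; transfer-apogee v_a = √[μ(2/r₂ − 1/a_t)] = 2550 m/s.
Δv₂ = v_c2 − v_a = 1377 m/s.
Total Δv = Δv₁ + Δv₂ = 3324 m/s.

Δv_total ≈ 3320 m/s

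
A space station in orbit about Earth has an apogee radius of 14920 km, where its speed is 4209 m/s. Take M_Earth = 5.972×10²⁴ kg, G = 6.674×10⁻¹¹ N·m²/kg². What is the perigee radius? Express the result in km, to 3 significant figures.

μ = GM = 6.674×10⁻¹¹ × 5.972×10²⁴ = 3.986×10¹⁴ m³/s².
r_a = 1.492×10⁷ m.
Specific energy ε = v²/2 − μ/r = -1.786×10⁷ J/kg, so a = −μ/(2ε) = 1.116×10⁷ m.
The apsides satisfy r_p + r_a = 2a, so the perigee radius is 2a − r_a = 7.401×10⁶ m = 7401.4 km.

perigee radius ≈ 7400 km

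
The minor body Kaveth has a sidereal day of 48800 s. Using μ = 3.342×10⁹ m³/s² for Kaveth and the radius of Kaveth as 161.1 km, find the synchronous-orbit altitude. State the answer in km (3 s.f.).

A synchronous orbit has period T, so by Kepler's third law a = (μT²/4π²)^(1/3).
μT²/4π² = 3.342×10⁹ × (4.880×10⁴)² / 39.48 = 2.016×10¹⁷ m³.
a = 5.864×10⁵ m = 586.36 km.
Altitude h = a − R = 586.36 − 161.1 = 425.26 km.

h_sync ≈ 425 km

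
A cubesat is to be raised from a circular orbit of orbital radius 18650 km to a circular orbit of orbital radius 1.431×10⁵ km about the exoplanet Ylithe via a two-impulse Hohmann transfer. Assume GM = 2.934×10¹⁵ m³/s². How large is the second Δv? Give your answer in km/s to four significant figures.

Δv ≈ 2.354 km/s

r₁ = 18650 km = 1.865×10⁷ m.
r₂ = 1.431×10⁵ km = 1.431×10⁸ m.
Transfer ellipse a_t = (r₁ + r₂)/2 = 8.088×10⁷ m.
At r₁: circular v_c1 = √(μ/r₁) = 12540 m/s; transfer-periapsis v_p = √[μ(2/r₁ − 1/a_t)] = 16680 m/s.
At r₂: circular v_c2 = √(μ/r₂) = 4528 m/s; transfer-apoapsis v_a = √[μ(2/r₂ − 1/a_t)] = 2174 m/s.
Δv₂ = v_c2 − v_a = 2354 m/s.
= 2.354 km/s.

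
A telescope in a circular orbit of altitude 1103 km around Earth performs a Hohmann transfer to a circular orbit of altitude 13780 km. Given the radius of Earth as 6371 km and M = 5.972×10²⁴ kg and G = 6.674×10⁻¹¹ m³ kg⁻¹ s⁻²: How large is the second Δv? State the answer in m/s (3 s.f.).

Δv ≈ 1180 m/s

μ = GM = 6.674×10⁻¹¹ × 5.972×10²⁴ = 3.986×10¹⁴ m³/s².
r₁ = 6371 + 1103 = 7474.0 km = 7.4740×10⁶ m.
r₂ = 6371 + 13780 = 20151 km = 2.0151×10⁷ m.
Transfer ellipse a_t = (r₁ + r₂)/2 = 1.381×10⁷ m.
At r₁: circular v_c1 = √(μ/r₁) = 7303 m/s; transfer-perigee v_p = √[μ(2/r₁ − 1/a_t)] = 8820 m/s.
At r₂: circular v_c2 = √(μ/r₂) = 4447 m/s; transfer-apogee v_a = √[μ(2/r₂ − 1/a_t)] = 3271 m/s.
Δv₂ = v_c2 − v_a = 1176 m/s.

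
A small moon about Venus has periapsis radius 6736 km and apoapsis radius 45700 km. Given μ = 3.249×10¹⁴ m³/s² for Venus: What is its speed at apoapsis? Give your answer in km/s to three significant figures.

Semi-major axis a = (r_p + r_a)/2 = 26218 km = 2.622×10⁷ m.
Vis-viva: v² = μ(2/r − 1/a) = 3.249×10¹⁴ × (4.376×10⁻⁸ − 3.814×10⁻⁸) = 1.827×10⁶ m²/s².
v = 1352 m/s = 1.352 km/s.

v ≈ 1.35 km/s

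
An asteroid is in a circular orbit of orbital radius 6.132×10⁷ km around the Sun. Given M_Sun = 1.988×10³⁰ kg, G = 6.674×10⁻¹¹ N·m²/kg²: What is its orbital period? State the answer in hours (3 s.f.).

μ = GM = 6.674×10⁻¹¹ × 1.988×10³⁰ = 1.327×10²⁰ m³/s².
r = 6.132×10⁷ km = 6.132×10¹⁰ m.
Kepler's third law: T = 2π√(r³/μ) = 2π√((6.132×10¹⁰)³ / 1.327×10²⁰).
r³/μ = 1.738×10¹² s², so T = 2π × 1.318×10⁶ = 8.283×10⁶ s.
Converting: 8.283×10⁶ s ÷ 3600 = 2301 hours.

T ≈ 2300 hours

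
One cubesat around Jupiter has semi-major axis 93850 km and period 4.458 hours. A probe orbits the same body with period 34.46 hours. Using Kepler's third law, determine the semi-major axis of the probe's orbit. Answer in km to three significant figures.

Kepler's third law: a³ ∝ T², so a₂ = a₁ (T₂/T₁)^(2/3).
T₂/T₁ = 7.730, (T₂/T₁)^(2/3) = 3.909.
a₂ = 93850 × 3.909 = 3.669×10⁵ km.

a₂ ≈ 3.67×10⁵ km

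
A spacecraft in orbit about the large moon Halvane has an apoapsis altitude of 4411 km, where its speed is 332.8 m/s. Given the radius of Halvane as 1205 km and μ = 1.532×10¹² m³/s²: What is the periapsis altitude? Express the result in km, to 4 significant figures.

periapsis altitude ≈ 225.5 km

r_a = 1205 + 4411 = 5616.0 km = 5.616×10⁶ m.
Specific energy ε = v²/2 − μ/r = -2.174×10⁵ J/kg, so a = −μ/(2ε) = 3.523×10⁶ m.
The apsides satisfy r_p + r_a = 2a, so the periapsis radius is 2a − r_a = 1.430×10⁶ m = 1430.5 km.
Periapsis altitude = 1430.5 − 1205 = 225.46 km.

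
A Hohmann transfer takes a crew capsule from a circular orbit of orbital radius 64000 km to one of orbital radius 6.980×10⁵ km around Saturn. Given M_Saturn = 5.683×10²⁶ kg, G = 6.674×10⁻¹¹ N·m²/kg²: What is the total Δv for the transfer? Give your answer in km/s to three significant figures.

μ = GM = 6.674×10⁻¹¹ × 5.683×10²⁶ = 3.793×10¹⁶ m³/s².
r₁ = 64000 km = 6.400×10⁷ m.
r₂ = 6.980×10⁵ km = 6.980×10⁸ m.
Transfer ellipse a_t = (r₁ + r₂)/2 = 3.810×10⁸ m.
At r₁: circular v_c1 = √(μ/r₁) = 24340 m/s; transfer-perikrone v_p = √[μ(2/r₁ − 1/a_t)] = 32950 m/s.
Δv₁ = v_p − v_c1 = 8606 m/s.
At r₂: circular v_c2 = √(μ/r₂) = 7371 m/s; transfer-apokrone v_a = √[μ(2/r₂ − 1/a_t)] = 3021 m/s.
Δv₂ = v_c2 − v_a = 4350 m/s.
Total Δv = Δv₁ + Δv₂ = 12960 m/s = 12.96 km/s.

Δv_total ≈ 13.0 km/s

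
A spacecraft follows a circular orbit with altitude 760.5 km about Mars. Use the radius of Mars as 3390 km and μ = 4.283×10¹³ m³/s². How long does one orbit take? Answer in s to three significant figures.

r = 3390 + 760.5 = 4150.5 km = 4.1505×10⁶ m.
Kepler's third law: T = 2π√(r³/μ) = 2π√((4.150×10⁶)³ / 4.283×10¹³).
r³/μ = 1.669×10⁶ s², so T = 2π × 1.292×10³ = 8.118×10³ s.

T ≈ 8120 s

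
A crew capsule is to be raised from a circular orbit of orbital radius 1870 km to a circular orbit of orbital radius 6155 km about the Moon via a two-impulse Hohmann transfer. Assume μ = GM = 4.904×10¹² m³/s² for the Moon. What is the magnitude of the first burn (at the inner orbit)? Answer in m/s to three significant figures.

Δv ≈ 386 m/s

r₁ = 1870 km = 1.870×10⁶ m.
r₂ = 6155 km = 6.155×10⁶ m.
Transfer ellipse a_t = (r₁ + r₂)/2 = 4.012×10⁶ m.
At r₁: circular v_c1 = √(μ/r₁) = 1619 m/s; transfer-perilune v_p = √[μ(2/r₁ − 1/a_t)] = 2006 m/s.
Δv₁ = v_p − v_c1 = 386.3 m/s.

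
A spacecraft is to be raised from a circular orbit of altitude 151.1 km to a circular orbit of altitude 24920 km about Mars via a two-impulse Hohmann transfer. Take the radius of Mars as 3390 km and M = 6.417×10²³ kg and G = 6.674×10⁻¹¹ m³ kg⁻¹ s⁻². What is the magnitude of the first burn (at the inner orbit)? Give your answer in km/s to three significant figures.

μ = GM = 6.674×10⁻¹¹ × 6.417×10²³ = 4.283×10¹³ m³/s².
r₁ = 3390 + 151.1 = 3541.1 km = 3.5411×10⁶ m.
r₂ = 3390 + 24920 = 28310 km = 2.8310×10⁷ m.
Transfer ellipse a_t = (r₁ + r₂)/2 = 1.593×10⁷ m.
At r₁: circular v_c1 = √(μ/r₁) = 3478 m/s; transfer-periapsis v_p = √[μ(2/r₁ − 1/a_t)] = 4637 m/s.
Δv₁ = v_p − v_c1 = 1159 m/s.
= 1.159 km/s.

Δv ≈ 1.16 km/s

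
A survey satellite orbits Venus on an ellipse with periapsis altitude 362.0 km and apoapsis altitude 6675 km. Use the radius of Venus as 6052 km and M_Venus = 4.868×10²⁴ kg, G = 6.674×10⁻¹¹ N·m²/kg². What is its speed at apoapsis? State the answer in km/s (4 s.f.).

μ = GM = 6.674×10⁻¹¹ × 4.868×10²⁴ = 3.249×10¹⁴ m³/s².
r_p = 6052 + 362.0 = 6414.0 km = 6.4140×10⁶ m.
r_a = 6052 + 6675 = 12727 km = 1.2727×10⁷ m.
Semi-major axis a = (r_p + r_a)/2 = 9570.5 km = 9.570×10⁶ m.
Vis-viva: v² = μ(2/r − 1/a) = 3.249×10¹⁴ × (1.571×10⁻⁷ − 1.045×10⁻⁷) = 1.711×10⁷ m²/s².
v = 4136 m/s = 4.136 km/s.

v ≈ 4.136 km/s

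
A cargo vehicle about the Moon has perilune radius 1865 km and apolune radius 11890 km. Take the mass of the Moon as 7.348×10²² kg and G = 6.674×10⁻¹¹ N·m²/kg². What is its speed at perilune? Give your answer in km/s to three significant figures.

μ = GM = 6.674×10⁻¹¹ × 7.348×10²² = 4.904×10¹² m³/s².
Semi-major axis a = (r_p + r_a)/2 = 6877.5 km = 6.878×10⁶ m.
Vis-viva: v² = μ(2/r − 1/a) = 4.904×10¹² × (1.072×10⁻⁶ − 1.454×10⁻⁷) = 4.546×10⁶ m²/s².
v = 2132 m/s = 2.132 km/s.

v ≈ 2.13 km/s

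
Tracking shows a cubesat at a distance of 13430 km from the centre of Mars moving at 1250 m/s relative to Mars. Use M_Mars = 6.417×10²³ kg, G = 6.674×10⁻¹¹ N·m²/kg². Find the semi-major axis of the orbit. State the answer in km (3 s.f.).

μ = GM = 6.674×10⁻¹¹ × 6.417×10²³ = 4.283×10¹³ m³/s².
r = 1.343×10⁷ m.
Vis-viva rearranged: 1/a = 2/r − v²/μ = 1.489×10⁻⁷ − 3.648×10⁻⁸ = 1.124×10⁻⁷ m⁻¹.
a = 8.894×10⁶ m = 8893.9 km.

a ≈ 8890 km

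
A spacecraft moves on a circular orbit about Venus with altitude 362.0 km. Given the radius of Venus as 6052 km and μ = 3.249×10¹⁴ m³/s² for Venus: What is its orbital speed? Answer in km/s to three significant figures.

v ≈ 7.12 km/s

r = 6052 + 362.0 = 6414.0 km = 6.4140×10⁶ m.
For a circular orbit v = √(μ/r) = √(3.249×10¹⁴ / 6.414×10⁶) = √(5.065×10⁷) = 7117 m/s.
That is 7.117 km/s.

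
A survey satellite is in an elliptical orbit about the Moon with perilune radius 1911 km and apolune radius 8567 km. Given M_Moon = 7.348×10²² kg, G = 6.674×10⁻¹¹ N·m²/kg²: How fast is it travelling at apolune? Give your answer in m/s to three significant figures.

μ = GM = 6.674×10⁻¹¹ × 7.348×10²² = 4.904×10¹² m³/s².
Semi-major axis a = (r_p + r_a)/2 = 5239.0 km = 5.239×10⁶ m.
Vis-viva: v² = μ(2/r − 1/a) = 4.904×10¹² × (2.335×10⁻⁷ − 1.909×10⁻⁷) = 2.088×10⁵ m²/s².
v = 457.0 m/s.

v ≈ 457 m/s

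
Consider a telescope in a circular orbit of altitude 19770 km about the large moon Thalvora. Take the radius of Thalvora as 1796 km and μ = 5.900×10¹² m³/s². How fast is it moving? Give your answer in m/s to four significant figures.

v ≈ 523.0 m/s

r = 1796 + 19770 = 21566 km = 2.1566×10⁷ m.
For a circular orbit v = √(μ/r) = √(5.900×10¹² / 2.157×10⁷) = √(2.736×10⁵) = 523.0 m/s.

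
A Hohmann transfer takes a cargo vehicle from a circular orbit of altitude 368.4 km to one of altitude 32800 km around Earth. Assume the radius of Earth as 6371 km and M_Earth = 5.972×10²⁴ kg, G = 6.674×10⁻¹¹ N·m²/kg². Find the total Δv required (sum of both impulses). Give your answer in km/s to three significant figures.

Δv_total ≈ 3.82 km/s

μ = GM = 6.674×10⁻¹¹ × 5.972×10²⁴ = 3.986×10¹⁴ m³/s².
r₁ = 6371 + 368.4 = 6739.4 km = 6.7394×10⁶ m.
r₂ = 6371 + 32800 = 39171 km = 3.9171×10⁷ m.
Transfer ellipse a_t = (r₁ + r₂)/2 = 2.296×10⁷ m.
At r₁: circular v_c1 = √(μ/r₁) = 7690 m/s; transfer-perigee v_p = √[μ(2/r₁ − 1/a_t)] = 10050 m/s.
Δv₁ = v_p − v_c1 = 2356 m/s.
At r₂: circular v_c2 = √(μ/r₂) = 3190 m/s; transfer-apogee v_a = √[μ(2/r₂ − 1/a_t)] = 1728 m/s.
Δv₂ = v_c2 − v_a = 1461 m/s.
Total Δv = Δv₁ + Δv₂ = 3817 m/s = 3.817 km/s.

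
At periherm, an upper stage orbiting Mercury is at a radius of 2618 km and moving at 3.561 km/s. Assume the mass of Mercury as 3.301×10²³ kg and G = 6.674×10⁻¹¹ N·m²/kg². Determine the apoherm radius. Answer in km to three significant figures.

apoherm radius ≈ 8000 km

μ = GM = 6.674×10⁻¹¹ × 3.301×10²³ = 2.203×10¹³ m³/s².
r_p = 2.618×10⁶ m.
Specific energy ε = v²/2 − μ/r = -2.075×10⁶ J/kg, so a = −μ/(2ε) = 5.309×10⁶ m.
The apsides satisfy r_p + r_a = 2a, so the apoherm radius is 2a − r_p = 8.000×10⁶ m = 8000.3 km.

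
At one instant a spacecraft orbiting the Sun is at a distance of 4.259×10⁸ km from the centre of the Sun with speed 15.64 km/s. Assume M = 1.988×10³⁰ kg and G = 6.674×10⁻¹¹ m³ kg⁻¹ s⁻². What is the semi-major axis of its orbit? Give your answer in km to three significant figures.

μ = GM = 6.674×10⁻¹¹ × 1.988×10³⁰ = 1.327×10²⁰ m³/s².
r = 4.259×10¹¹ m.
Vis-viva rearranged: 1/a = 2/r − v²/μ = 4.696×10⁻¹² − 1.844×10⁻¹² = 2.852×10⁻¹² m⁻¹.
a = 3.506×10¹¹ m = 3.5059×10⁸ km.

a ≈ 3.51×10⁸ km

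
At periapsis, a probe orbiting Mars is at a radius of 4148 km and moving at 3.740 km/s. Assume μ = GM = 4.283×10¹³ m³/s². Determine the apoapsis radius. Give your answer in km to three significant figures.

r_p = 4.148×10⁶ m.
Specific energy ε = v²/2 − μ/r = -3.332×10⁶ J/kg, so a = −μ/(2ε) = 6.428×10⁶ m.
The apsides satisfy r_p + r_a = 2a, so the apoapsis radius is 2a − r_p = 8.707×10⁶ m = 8707.5 km.

apoapsis radius ≈ 8710 km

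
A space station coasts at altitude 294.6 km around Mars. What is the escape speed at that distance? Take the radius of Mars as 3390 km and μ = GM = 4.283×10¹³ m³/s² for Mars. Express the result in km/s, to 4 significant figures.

v_esc ≈ 4.822 km/s

r = 3390 + 294.6 = 3684.6 km = 3.6846×10⁶ m.
Escape speed v_esc = √(2μ/r) = √(2 × 4.283×10¹³ / 3.685×10⁶) = √(2.325×10⁷) = 4822 m/s.
= 4.822 km/s.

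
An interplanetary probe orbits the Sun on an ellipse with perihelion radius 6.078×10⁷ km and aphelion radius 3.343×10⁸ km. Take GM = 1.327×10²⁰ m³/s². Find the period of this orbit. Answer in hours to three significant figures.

T ≈ 13300 hours

Semi-major axis a = (r_p + r_a)/2 = (6.0780×10⁷ + 3.3430×10⁸)/2 = 1.9754×10⁸ km = 1.975×10¹¹ m.
By Kepler's third law T = 2π√(a³/μ) = 2π × 7.622×10⁶ = 4.789×10⁷ s.
= 13300 hours.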